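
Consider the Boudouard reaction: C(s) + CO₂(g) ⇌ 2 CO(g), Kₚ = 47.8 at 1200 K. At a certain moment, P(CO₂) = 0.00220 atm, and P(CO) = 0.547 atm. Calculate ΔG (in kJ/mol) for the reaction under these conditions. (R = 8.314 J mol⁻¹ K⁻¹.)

(C is a pure solid — omitted from Qₚ.)
Qₚ = P(CO)² / P(CO₂) = (0.547)² / (0.00220) = 136
ΔG = RT ln(Qₚ/Kₚ) = (8.314 J mol⁻¹ K⁻¹)(1200 K) × ln(136/47.8)
   = (9.977 kJ/mol)(1.046) = 10.4 kJ/mol
ΔG > 0, so the forward reaction is non-spontaneous (proceeds in reverse).

ΔG = 10.4 kJ/mol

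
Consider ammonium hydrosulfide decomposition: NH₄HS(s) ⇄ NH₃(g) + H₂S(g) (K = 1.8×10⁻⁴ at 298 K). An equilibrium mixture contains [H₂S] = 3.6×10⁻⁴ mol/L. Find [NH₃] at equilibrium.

[NH₃] = 0.50 mol/L

(NH₄HS is a pure solid — omitted from K.)
At equilibrium, K = [NH₃]·[H₂S] = 1.8×10⁻⁴.
([NH₃])·(3.6×10⁻⁴) = 1.8×10⁻⁴
[NH₃] = 0.500 = 0.50 mol/L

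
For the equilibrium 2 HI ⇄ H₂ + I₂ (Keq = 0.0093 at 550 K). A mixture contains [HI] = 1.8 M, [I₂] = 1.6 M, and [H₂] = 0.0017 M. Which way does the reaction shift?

in the forward direction

Q = [H₂]·[I₂] / [HI]² = (0.0017)·(1.6) / (1.8)² = 8.4e-4
Q = 8.4e-4 < Keq = 0.0093, so the forward reaction proceeds.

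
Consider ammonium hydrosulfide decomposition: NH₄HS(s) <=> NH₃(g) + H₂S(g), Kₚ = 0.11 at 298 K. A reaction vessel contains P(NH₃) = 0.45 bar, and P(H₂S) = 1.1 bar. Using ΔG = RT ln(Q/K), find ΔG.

(NH₄HS is a pure solid — omitted from Qₚ.)
Qₚ = P(NH₃)·P(H₂S) = (0.45)·(1.1) = 0.495
ΔG = RT ln(Qₚ/Kₚ) = (8.314 J mol⁻¹ K⁻¹)(298 K) × ln(0.495/0.11)
   = (2.478 kJ/mol)(1.504) = 3.73 kJ/mol
ΔG > 0, so the forward reaction is non-spontaneous (proceeds in reverse).

ΔG = 3.73 kJ/mol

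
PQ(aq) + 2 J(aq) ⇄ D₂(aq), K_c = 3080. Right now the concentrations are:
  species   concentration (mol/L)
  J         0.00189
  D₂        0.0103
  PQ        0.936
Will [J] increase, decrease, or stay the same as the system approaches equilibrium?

stay the same

Q_c = [D₂] / ([PQ]·[J]²) = (0.0103) / ((0.936)·(0.00189)²) = 3080
Q_c = 3080 = K_c; the system is at equilibrium.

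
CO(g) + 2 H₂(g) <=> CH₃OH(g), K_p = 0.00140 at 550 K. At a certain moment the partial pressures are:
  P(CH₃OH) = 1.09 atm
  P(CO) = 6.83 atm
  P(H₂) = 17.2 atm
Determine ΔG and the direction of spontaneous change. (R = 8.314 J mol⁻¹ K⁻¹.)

Q_p = P(CH₃OH) / (P(CO)·P(H₂)²) = (1.09) / ((6.83)·(17.2)²) = 5.39e-4
ΔG = RT ln(Q_p/K_p) = (8.314 J mol⁻¹ K⁻¹)(550 K) × ln(5.39e-4/0.00140)
   = (4.573 kJ/mol)(-0.9545) = -4.36 kJ/mol
ΔG < 0, so the forward reaction is spontaneous (proceeds forward).

ΔG = -4.36 kJ/mol; the forward reaction is spontaneous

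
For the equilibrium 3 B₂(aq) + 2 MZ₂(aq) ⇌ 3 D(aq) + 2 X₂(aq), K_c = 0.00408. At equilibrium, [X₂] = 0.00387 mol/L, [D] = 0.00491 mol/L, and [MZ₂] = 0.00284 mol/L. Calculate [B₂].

[B₂] = 0.0378 mol/L

At equilibrium, K_c = [D]³·[X₂]² / ([B₂]³·[MZ₂]²) = 0.00408.
(0.00491)³·(0.00387)² / (([B₂])³·(0.00284)²) = 0.00408
[B₂]³ = 5.39e-5 ⇒ [B₂] = 0.0378 mol/L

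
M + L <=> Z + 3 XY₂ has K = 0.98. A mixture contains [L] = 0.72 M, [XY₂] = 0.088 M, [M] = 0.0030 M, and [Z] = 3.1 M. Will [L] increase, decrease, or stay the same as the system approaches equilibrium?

stay the same

Q = [Z]·[XY₂]³ / ([M]·[L]) = (3.1)·(0.088)³ / ((0.0030)·(0.72)) = 0.98
Q = 0.98 = K; the system is at equilibrium.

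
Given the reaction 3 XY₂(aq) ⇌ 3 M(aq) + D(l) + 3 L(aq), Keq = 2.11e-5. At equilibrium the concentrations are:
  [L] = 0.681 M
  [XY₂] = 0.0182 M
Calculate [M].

(D is a pure liquid — omitted from Keq.)
At equilibrium, Keq = [M]³·[L]³ / [XY₂]³ = 2.11e-5.
([M])³·(0.681)³ / (0.0182)³ = 2.11e-5
[M]³ = 4.03e-10 ⇒ [M] = 7.39e-4 M

[M] = 7.39e-4 M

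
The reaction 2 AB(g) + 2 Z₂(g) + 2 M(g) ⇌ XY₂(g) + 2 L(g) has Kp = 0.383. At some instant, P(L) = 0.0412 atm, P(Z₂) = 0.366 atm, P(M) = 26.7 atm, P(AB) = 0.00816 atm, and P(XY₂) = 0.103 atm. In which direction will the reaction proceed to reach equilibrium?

Qp = P(XY₂)·P(L)² / (P(AB)²·P(Z₂)²·P(M)²) = (0.103)·(0.0412)² / ((0.00816)²·(0.366)²·(26.7)²) = 0.0275
Qp = 0.0275 < Kp = 0.383, so the forward reaction proceeds.

in the forward direction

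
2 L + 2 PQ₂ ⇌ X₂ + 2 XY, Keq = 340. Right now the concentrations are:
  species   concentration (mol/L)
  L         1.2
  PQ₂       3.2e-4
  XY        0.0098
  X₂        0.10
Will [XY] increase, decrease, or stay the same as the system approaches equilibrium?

Q = [X₂]·[XY]² / ([L]²·[PQ₂]²) = (0.10)·(0.0098)² / ((1.2)²·(3.2e-4)²) = 65
Q = 65 < Keq = 340: net forward reaction.
XY is a product, so it increases.

increase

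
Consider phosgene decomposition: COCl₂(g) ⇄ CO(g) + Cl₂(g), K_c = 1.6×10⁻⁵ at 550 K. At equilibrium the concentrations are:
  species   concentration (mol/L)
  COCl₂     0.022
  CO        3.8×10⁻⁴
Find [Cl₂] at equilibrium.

At equilibrium, K_c = [CO]·[Cl₂] / [COCl₂] = 1.6×10⁻⁵.
(3.8×10⁻⁴)·([Cl₂]) / (0.022) = 1.6×10⁻⁵
[Cl₂] = 9.26×10⁻⁴ = 9.3×10⁻⁴ mol/L

[Cl₂] = 9.3×10⁻⁴ mol/L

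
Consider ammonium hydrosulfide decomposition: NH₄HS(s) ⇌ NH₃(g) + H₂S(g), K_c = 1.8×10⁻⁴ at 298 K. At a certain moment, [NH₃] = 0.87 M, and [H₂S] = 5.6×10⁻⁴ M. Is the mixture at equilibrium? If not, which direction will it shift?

no; Q > K, reaction proceeds in reverse

(NH₄HS is a pure solid — omitted from Q_c.)
Q_c = [NH₃]·[H₂S] = (0.87)·(5.6×10⁻⁴) = 4.9×10⁻⁴
Q_c = 4.9×10⁻⁴ > K_c = 1.8×10⁻⁴: net reverse reaction.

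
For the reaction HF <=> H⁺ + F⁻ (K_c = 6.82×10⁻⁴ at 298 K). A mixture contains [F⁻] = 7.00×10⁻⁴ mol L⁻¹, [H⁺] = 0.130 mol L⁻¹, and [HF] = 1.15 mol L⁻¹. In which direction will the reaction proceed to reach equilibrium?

to the right

Q_c = [H⁺]·[F⁻] / [HF] = (0.130)·(7.00×10⁻⁴) / (1.15) = 7.91×10⁻⁵
Q_c = 7.91×10⁻⁵ < K_c = 6.82×10⁻⁴, so the forward reaction proceeds.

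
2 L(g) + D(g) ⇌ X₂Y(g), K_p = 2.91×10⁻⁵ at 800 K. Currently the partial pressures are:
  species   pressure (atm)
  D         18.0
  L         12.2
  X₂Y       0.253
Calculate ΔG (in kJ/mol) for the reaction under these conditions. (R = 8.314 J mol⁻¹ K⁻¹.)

ΔG = 7.83 kJ/mol

Q_p = P(X₂Y) / (P(L)²·P(D)) = (0.253) / ((12.2)²·(18.0)) = 9.44×10⁻⁵
ΔG = RT ln(Q_p/K_p) = (8.314 J mol⁻¹ K⁻¹)(800 K) × ln(9.44×10⁻⁵/2.91×10⁻⁵)
   = (6.651 kJ/mol)(1.177) = 7.83 kJ/mol
ΔG > 0, so the forward reaction is non-spontaneous (proceeds in reverse).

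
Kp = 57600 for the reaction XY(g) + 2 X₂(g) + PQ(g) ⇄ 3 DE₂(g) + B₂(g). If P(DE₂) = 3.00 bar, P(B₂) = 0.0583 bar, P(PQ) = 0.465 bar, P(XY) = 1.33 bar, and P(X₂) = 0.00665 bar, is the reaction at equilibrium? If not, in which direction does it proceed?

Qp = P(DE₂)³·P(B₂) / (P(XY)·P(X₂)²·P(PQ)) = (3.00)³·(0.0583) / ((1.33)·(0.00665)²·(0.465)) = 57600
Qp = 57600 = Kp, so the system is already at equilibrium.

no net change (already at equilibrium)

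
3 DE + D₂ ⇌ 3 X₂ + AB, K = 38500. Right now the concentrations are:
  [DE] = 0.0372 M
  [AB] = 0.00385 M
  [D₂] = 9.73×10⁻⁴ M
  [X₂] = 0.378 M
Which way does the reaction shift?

toward products

Q = [X₂]³·[AB] / ([DE]³·[D₂]) = (0.378)³·(0.00385) / ((0.0372)³·(9.73×10⁻⁴)) = 4150
Q = 4150 < K = 38500, so the forward reaction proceeds.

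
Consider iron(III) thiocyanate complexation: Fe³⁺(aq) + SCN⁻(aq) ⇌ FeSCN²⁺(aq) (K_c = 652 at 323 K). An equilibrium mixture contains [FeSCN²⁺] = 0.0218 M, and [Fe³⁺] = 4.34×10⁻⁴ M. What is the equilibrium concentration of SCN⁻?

[SCN⁻] = 0.0770 M

At equilibrium, K_c = [FeSCN²⁺] / ([Fe³⁺]·[SCN⁻]) = 652.
(0.0218) / ((4.34×10⁻⁴)·([SCN⁻])) = 652
[SCN⁻] = 0.0770 M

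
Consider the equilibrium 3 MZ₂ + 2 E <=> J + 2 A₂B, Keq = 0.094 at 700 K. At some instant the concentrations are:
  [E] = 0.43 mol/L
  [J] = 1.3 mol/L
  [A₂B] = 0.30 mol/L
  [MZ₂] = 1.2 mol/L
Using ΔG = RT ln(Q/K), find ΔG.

Q = [J]·[A₂B]² / ([MZ₂]³·[E]²) = (1.3)·(0.30)² / ((1.2)³·(0.43)²) = 0.366
ΔG = RT ln(Q/Keq) = (8.314 J mol⁻¹ K⁻¹)(700 K) × ln(0.366/0.094)
   = (5.820 kJ/mol)(1.359) = 7.91 kJ/mol
ΔG > 0, so the forward reaction is non-spontaneous (proceeds in reverse).

ΔG = 7.91 kJ/mol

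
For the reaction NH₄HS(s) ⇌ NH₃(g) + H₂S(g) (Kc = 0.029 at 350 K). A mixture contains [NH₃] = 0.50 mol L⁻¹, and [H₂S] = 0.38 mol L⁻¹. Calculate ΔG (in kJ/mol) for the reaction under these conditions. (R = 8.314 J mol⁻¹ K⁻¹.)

(NH₄HS is a pure solid — omitted from Qc.)
Qc = [NH₃]·[H₂S] = (0.50)·(0.38) = 0.190
ΔG = RT ln(Qc/Kc) = (8.314 J mol⁻¹ K⁻¹)(350 K) × ln(0.190/0.029)
   = (2.910 kJ/mol)(1.880) = 5.47 kJ/mol
ΔG > 0, so the forward reaction is non-spontaneous (proceeds in reverse).

ΔG = 5.47 kJ/mol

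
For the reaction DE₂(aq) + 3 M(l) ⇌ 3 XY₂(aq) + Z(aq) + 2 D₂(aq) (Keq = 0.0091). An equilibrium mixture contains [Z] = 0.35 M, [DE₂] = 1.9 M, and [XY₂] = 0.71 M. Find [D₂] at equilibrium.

[D₂] = 0.37 M

(M is a pure liquid — omitted from Keq.)
At equilibrium, Keq = [XY₂]³·[Z]·[D₂]² / [DE₂] = 0.0091.
(0.71)³·(0.35)·([D₂])² / (1.9) = 0.0091
[D₂]² = 0.138 ⇒ [D₂] = 0.37 M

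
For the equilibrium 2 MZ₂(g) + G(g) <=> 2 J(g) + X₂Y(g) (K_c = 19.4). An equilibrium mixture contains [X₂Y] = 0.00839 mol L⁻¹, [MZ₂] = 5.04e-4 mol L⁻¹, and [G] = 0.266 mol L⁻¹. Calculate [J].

[J] = 0.0125 mol L⁻¹

At equilibrium, K_c = [J]²·[X₂Y] / ([MZ₂]²·[G]) = 19.4.
([J])²·(0.00839) / ((5.04e-4)²·(0.266)) = 19.4
[J]² = 1.56e-4 ⇒ [J] = 0.0125 mol L⁻¹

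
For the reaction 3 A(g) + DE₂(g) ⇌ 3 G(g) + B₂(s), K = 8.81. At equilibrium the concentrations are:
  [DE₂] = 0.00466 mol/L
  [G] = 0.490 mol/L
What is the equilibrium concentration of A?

(B₂ is a pure solid — omitted from K.)
At equilibrium, K = [G]³ / ([A]³·[DE₂]) = 8.81.
(0.490)³ / (([A])³·(0.00466)) = 8.81
[A]³ = 2.87 ⇒ [A] = 1.42 mol/L

[A] = 1.42 mol/L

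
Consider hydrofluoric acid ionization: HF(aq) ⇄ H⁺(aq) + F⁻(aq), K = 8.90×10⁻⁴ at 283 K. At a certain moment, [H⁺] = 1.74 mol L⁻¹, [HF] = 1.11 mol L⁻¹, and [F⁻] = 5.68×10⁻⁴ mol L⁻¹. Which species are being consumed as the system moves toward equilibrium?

Q = [H⁺]·[F⁻] / [HF] = (1.74)·(5.68×10⁻⁴) / (1.11) = 8.90×10⁻⁴
Q = 8.90×10⁻⁴ = K; the system is at equilibrium.

none (at equilibrium)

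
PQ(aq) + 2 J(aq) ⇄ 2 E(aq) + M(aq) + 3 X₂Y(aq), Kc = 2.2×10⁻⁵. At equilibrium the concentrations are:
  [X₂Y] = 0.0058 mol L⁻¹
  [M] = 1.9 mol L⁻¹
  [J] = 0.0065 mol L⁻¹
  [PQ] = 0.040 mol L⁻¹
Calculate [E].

[E] = 0.010 mol L⁻¹

At equilibrium, Kc = [E]²·[M]·[X₂Y]³ / ([PQ]·[J]²) = 2.2×10⁻⁵.
([E])²·(1.9)·(0.0058)³ / ((0.040)·(0.0065)²) = 2.2×10⁻⁵
[E]² = 1.00×10⁻⁴ ⇒ [E] = 0.010 mol L⁻¹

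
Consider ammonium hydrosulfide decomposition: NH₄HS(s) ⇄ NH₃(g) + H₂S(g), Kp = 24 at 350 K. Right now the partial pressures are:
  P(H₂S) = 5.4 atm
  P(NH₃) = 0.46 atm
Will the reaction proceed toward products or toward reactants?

(NH₄HS is a pure solid — omitted from Qp.)
Qp = P(NH₃)·P(H₂S) = (0.46)·(5.4) = 2.5
Qp = 2.5 < Kp = 24, so the forward reaction proceeds.

in the forward direction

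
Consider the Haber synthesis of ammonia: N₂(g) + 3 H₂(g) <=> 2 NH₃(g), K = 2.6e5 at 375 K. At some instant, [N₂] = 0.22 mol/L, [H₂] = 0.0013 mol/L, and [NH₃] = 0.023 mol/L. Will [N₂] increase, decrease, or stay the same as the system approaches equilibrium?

Q = [NH₃]² / ([N₂]·[H₂]³) = (0.023)² / ((0.22)·(0.0013)³) = 1.1e6
Q = 1.1e6 > K = 2.6e5: net reverse reaction.
N₂ is a reactant, so it increases.

increase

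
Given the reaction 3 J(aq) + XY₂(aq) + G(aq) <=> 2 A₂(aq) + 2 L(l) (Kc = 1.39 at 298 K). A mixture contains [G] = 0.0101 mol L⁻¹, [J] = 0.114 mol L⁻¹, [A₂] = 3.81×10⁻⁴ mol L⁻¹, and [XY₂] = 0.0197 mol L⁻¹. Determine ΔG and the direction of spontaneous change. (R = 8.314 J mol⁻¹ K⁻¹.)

(L is a pure liquid — omitted from Qc.)
Qc = [A₂]² / ([J]³·[XY₂]·[G]) = (3.81×10⁻⁴)² / ((0.114)³·(0.0197)·(0.0101)) = 0.492
ΔG = RT ln(Qc/Kc) = (8.314 J mol⁻¹ K⁻¹)(298 K) × ln(0.492/1.39)
   = (2.478 kJ/mol)(-1.039) = -2.57 kJ/mol
ΔG < 0, so the forward reaction is spontaneous (proceeds forward).

ΔG = -2.57 kJ/mol; the forward reaction is spontaneous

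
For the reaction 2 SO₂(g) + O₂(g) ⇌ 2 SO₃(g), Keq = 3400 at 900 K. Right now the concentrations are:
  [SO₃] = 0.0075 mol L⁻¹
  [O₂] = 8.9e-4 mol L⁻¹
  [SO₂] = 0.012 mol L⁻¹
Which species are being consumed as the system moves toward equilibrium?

SO₂, O₂ (reactants)

Q = [SO₃]² / ([SO₂]²·[O₂]) = (0.0075)² / ((0.012)²·(8.9e-4)) = 440
Q = 440 < Keq = 3400: net forward reaction.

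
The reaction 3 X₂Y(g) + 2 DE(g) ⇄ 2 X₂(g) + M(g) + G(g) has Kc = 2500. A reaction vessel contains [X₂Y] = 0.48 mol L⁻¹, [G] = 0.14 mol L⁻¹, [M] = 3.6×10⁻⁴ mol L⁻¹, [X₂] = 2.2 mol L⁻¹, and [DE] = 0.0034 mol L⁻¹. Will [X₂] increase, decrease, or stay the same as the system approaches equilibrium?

Qc = [X₂]²·[M]·[G] / ([X₂Y]³·[DE]²) = (2.2)²·(3.6×10⁻⁴)·(0.14) / ((0.48)³·(0.0034)²) = 190
Qc = 190 < Kc = 2500: net forward reaction.
X₂ is a product, so it increases.

increase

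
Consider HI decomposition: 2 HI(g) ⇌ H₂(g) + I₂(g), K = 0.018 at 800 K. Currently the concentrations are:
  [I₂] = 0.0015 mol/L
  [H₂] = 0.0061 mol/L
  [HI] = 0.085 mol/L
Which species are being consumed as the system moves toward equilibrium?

Q = [H₂]·[I₂] / [HI]² = (0.0061)·(0.0015) / (0.085)² = 0.0013
Q = 0.0013 < K = 0.018: net forward reaction.

HI (reactants)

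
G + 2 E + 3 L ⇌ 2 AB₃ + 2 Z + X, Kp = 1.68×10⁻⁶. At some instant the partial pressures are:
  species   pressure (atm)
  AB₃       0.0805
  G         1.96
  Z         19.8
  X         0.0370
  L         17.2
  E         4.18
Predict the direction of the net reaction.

to the right

Qp = P(AB₃)²·P(Z)²·P(X) / (P(G)·P(E)²·P(L)³) = (0.0805)²·(19.8)²·(0.0370) / ((1.96)·(4.18)²·(17.2)³) = 5.39×10⁻⁷
Qp = 5.39×10⁻⁷ < Kp = 1.68×10⁻⁶, so the forward reaction proceeds.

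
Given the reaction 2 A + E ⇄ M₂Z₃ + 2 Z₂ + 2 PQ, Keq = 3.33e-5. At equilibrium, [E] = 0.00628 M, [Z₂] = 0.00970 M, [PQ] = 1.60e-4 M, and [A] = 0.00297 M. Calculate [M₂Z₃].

At equilibrium, Keq = [M₂Z₃]·[Z₂]²·[PQ]² / ([A]²·[E]) = 3.33e-5.
([M₂Z₃])·(0.00970)²·(1.60e-4)² / ((0.00297)²·(0.00628)) = 3.33e-5
[M₂Z₃] = 0.766 M

[M₂Z₃] = 0.766 M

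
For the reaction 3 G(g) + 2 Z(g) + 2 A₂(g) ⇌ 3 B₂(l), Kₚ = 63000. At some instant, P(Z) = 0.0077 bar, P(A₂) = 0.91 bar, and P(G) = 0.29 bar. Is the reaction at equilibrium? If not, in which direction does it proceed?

reverse (toward reactants)

(B₂ is a pure liquid — omitted from Qₚ.)
Qₚ = 1 / (P(G)³·P(Z)²·P(A₂)²) = 1 / ((0.29)³·(0.0077)²·(0.91)²) = 8.4×10⁵
Qₚ = 8.4×10⁵ > Kₚ = 63000, so the reverse reaction proceeds.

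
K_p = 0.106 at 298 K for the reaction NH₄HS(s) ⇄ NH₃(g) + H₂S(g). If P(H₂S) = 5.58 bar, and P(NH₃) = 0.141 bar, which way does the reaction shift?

(NH₄HS is a pure solid — omitted from Q_p.)
Q_p = P(NH₃)·P(H₂S) = (0.141)·(5.58) = 0.787
Q_p = 0.787 > K_p = 0.106, so the reverse reaction proceeds.

toward reactants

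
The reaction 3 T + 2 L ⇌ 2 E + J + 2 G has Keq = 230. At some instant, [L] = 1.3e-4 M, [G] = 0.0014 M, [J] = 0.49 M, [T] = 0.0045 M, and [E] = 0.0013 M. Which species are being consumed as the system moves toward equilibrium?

E, J, G (products)

Q = [E]²·[J]·[G]² / ([T]³·[L]²) = (0.0013)²·(0.49)·(0.0014)² / ((0.0045)³·(1.3e-4)²) = 1100
Q = 1100 > Keq = 230: net reverse reaction.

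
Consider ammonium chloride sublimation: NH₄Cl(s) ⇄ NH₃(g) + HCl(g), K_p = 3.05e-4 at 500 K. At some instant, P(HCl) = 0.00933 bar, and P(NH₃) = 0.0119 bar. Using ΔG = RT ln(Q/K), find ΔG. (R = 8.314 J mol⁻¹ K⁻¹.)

ΔG = -4.20 kJ/mol

(NH₄Cl is a pure solid — omitted from Q_p.)
Q_p = P(NH₃)·P(HCl) = (0.0119)·(0.00933) = 1.11e-4
ΔG = RT ln(Q_p/K_p) = (8.314 J mol⁻¹ K⁻¹)(500 K) × ln(1.11e-4/3.05e-4)
   = (4.157 kJ/mol)(-1.011) = -4.20 kJ/mol
ΔG < 0, so the forward reaction is spontaneous (proceeds forward).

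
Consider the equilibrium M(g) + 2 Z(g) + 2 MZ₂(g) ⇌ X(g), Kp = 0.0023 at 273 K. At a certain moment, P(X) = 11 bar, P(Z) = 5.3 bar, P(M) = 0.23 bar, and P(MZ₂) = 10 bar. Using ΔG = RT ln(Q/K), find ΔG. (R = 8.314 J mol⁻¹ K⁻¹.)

ΔG = 4.54 kJ/mol

Qp = P(X) / (P(M)·P(Z)²·P(MZ₂)²) = (11) / ((0.23)·(5.3)²·(10)²) = 0.0170
ΔG = RT ln(Qp/Kp) = (8.314 J mol⁻¹ K⁻¹)(273 K) × ln(0.0170/0.0023)
   = (2.270 kJ/mol)(2.000) = 4.54 kJ/mol
ΔG > 0, so the forward reaction is non-spontaneous (proceeds in reverse).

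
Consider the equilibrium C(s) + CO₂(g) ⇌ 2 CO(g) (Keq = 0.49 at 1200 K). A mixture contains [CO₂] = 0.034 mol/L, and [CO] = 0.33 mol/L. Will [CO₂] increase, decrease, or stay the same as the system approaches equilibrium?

(C is a pure solid — omitted from Q.)
Q = [CO]² / [CO₂] = (0.33)² / (0.034) = 3.2
Q = 3.2 > Keq = 0.49: net reverse reaction.
CO₂ is a reactant, so it increases.

increase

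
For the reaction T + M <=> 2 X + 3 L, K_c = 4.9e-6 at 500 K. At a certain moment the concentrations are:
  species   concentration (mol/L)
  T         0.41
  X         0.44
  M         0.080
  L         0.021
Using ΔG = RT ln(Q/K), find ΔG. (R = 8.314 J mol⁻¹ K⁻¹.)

ΔG = 10.0 kJ/mol

Q_c = [X]²·[L]³ / ([T]·[M]) = (0.44)²·(0.021)³ / ((0.41)·(0.080)) = 5.47e-5
ΔG = RT ln(Q_c/K_c) = (8.314 J mol⁻¹ K⁻¹)(500 K) × ln(5.47e-5/4.9e-6)
   = (4.157 kJ/mol)(2.413) = 10.0 kJ/mol
ΔG > 0, so the forward reaction is non-spontaneous (proceeds in reverse).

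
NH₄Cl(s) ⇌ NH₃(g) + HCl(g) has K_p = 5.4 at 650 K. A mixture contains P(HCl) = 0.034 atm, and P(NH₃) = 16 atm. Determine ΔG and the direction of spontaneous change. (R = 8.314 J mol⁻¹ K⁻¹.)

ΔG = -12.4 kJ/mol; the forward reaction is spontaneous

(NH₄Cl is a pure solid — omitted from Q_p.)
Q_p = P(NH₃)·P(HCl) = (16)·(0.034) = 0.544
ΔG = RT ln(Q_p/K_p) = (8.314 J mol⁻¹ K⁻¹)(650 K) × ln(0.544/5.4)
   = (5.404 kJ/mol)(-2.295) = -12.4 kJ/mol
ΔG < 0, so the forward reaction is spontaneous (proceeds forward).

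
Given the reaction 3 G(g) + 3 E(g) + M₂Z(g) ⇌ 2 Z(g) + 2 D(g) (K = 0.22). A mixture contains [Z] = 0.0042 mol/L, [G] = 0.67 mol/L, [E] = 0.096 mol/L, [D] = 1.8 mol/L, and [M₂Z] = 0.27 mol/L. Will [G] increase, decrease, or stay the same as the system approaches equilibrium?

Q = [Z]²·[D]² / ([G]³·[E]³·[M₂Z]) = (0.0042)²·(1.8)² / ((0.67)³·(0.096)³·(0.27)) = 0.80
Q = 0.80 > K = 0.22: net reverse reaction.
G is a reactant, so it increases.

increase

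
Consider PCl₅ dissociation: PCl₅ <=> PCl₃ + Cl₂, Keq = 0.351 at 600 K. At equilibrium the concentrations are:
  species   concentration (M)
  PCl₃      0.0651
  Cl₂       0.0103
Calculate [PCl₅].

[PCl₅] = 0.00191 M

At equilibrium, Keq = [PCl₃]·[Cl₂] / [PCl₅] = 0.351.
(0.0651)·(0.0103) / ([PCl₅]) = 0.351
[PCl₅] = 0.00191 M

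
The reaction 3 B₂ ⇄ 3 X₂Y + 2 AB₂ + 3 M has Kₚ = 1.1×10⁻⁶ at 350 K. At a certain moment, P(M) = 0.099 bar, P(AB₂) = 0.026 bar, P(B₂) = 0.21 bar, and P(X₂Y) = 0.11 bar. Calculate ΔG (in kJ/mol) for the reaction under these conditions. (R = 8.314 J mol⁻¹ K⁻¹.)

ΔG = -7.15 kJ/mol

Qₚ = P(X₂Y)³·P(AB₂)²·P(M)³ / P(B₂)³ = (0.11)³·(0.026)²·(0.099)³ / (0.21)³ = 9.43×10⁻⁸
ΔG = RT ln(Qₚ/Kₚ) = (8.314 J mol⁻¹ K⁻¹)(350 K) × ln(9.43×10⁻⁸/1.1×10⁻⁶)
   = (2.910 kJ/mol)(-2.457) = -7.15 kJ/mol
ΔG < 0, so the forward reaction is spontaneous (proceeds forward).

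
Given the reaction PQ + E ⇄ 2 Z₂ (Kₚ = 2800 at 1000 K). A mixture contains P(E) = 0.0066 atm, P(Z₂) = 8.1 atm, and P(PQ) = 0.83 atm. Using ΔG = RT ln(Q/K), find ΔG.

Qₚ = P(Z₂)² / (P(PQ)·P(E)) = (8.1)² / ((0.83)·(0.0066)) = 12000
ΔG = RT ln(Qₚ/Kₚ) = (8.314 J mol⁻¹ K⁻¹)(1000 K) × ln(12000/2800)
   = (8.314 kJ/mol)(1.455) = 12.1 kJ/mol
ΔG > 0, so the forward reaction is non-spontaneous (proceeds in reverse).

ΔG = 12.1 kJ/mol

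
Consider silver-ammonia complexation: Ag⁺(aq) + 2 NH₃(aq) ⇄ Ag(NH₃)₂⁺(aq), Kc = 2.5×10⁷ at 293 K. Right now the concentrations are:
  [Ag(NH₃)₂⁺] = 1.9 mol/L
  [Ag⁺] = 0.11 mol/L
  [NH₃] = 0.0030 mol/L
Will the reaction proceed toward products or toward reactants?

Qc = [Ag(NH₃)₂⁺] / ([Ag⁺]·[NH₃]²) = (1.9) / ((0.11)·(0.0030)²) = 1.9×10⁶
Qc = 1.9×10⁶ < Kc = 2.5×10⁷, so the forward reaction proceeds.

toward products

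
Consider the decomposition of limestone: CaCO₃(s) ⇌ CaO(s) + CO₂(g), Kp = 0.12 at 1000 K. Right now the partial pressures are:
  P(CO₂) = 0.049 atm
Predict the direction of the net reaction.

in the forward direction

(CaCO₃, CaO are pure solids — omitted from Qp.)
Qp = P(CO₂) = 0.049
Qp = 0.049 < Kp = 0.12, so the forward reaction proceeds.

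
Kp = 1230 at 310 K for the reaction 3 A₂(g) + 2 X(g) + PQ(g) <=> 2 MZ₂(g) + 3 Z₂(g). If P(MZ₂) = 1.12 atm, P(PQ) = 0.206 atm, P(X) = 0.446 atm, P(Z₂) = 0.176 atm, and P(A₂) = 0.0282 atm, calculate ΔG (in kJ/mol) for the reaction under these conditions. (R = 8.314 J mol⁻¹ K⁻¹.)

ΔG = 4.64 kJ/mol

Qp = P(MZ₂)²·P(Z₂)³ / (P(A₂)³·P(X)²·P(PQ)) = (1.12)²·(0.176)³ / ((0.0282)³·(0.446)²·(0.206)) = 7440
ΔG = RT ln(Qp/Kp) = (8.314 J mol⁻¹ K⁻¹)(310 K) × ln(7440/1230)
   = (2.577 kJ/mol)(1.800) = 4.64 kJ/mol
ΔG > 0, so the forward reaction is non-spontaneous (proceeds in reverse).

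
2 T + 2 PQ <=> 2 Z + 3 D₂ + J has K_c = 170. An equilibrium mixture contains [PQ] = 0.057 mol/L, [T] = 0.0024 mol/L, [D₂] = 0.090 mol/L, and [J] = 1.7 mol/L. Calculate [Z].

[Z] = 0.051 mol/L

At equilibrium, K_c = [Z]²·[D₂]³·[J] / ([T]²·[PQ]²) = 170.
([Z])²·(0.090)³·(1.7) / ((0.0024)²·(0.057)²) = 170
[Z]² = 0.00257 ⇒ [Z] = 0.051 mol/L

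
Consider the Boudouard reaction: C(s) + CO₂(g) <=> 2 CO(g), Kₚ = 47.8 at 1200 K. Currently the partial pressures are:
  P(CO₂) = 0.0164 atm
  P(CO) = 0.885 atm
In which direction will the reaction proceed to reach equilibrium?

(C is a pure solid — omitted from Qₚ.)
Qₚ = P(CO)² / P(CO₂) = (0.885)² / (0.0164) = 47.8
Qₚ = 47.8 = Kₚ, so the system is already at equilibrium.

at equilibrium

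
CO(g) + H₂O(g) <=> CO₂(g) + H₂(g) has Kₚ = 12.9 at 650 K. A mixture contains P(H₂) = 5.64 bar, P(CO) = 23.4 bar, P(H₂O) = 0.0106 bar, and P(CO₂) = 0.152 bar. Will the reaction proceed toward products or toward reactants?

Qₚ = P(CO₂)·P(H₂) / (P(CO)·P(H₂O)) = (0.152)·(5.64) / ((23.4)·(0.0106)) = 3.46
Qₚ = 3.46 < Kₚ = 12.9, so the forward reaction proceeds.

in the forward direction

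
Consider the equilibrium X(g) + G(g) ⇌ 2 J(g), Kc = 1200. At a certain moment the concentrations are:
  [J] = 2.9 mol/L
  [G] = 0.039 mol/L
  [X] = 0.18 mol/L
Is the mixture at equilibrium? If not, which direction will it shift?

Qc = [J]² / ([X]·[G]) = (2.9)² / ((0.18)·(0.039)) = 1200
Qc = 1200 = Kc; the system is at equilibrium.

yes, at equilibrium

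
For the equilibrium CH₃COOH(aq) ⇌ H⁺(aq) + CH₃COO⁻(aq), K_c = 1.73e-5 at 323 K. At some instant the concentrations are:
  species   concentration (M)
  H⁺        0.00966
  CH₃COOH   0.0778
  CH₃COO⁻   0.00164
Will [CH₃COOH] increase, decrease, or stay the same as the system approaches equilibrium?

Q_c = [H⁺]·[CH₃COO⁻] / [CH₃COOH] = (0.00966)·(0.00164) / (0.0778) = 2.04e-4
Q_c = 2.04e-4 > K_c = 1.73e-5: net reverse reaction.
CH₃COOH is a reactant, so it increases.

increase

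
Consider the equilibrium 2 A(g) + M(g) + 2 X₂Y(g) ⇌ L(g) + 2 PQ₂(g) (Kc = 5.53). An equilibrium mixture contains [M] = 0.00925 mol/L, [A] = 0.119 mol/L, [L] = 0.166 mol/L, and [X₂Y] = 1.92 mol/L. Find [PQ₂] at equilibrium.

At equilibrium, Kc = [L]·[PQ₂]² / ([A]²·[M]·[X₂Y]²) = 5.53.
(0.166)·([PQ₂])² / ((0.119)²·(0.00925)·(1.92)²) = 5.53
[PQ₂]² = 0.0161 ⇒ [PQ₂] = 0.127 mol/L

[PQ₂] = 0.127 mol/L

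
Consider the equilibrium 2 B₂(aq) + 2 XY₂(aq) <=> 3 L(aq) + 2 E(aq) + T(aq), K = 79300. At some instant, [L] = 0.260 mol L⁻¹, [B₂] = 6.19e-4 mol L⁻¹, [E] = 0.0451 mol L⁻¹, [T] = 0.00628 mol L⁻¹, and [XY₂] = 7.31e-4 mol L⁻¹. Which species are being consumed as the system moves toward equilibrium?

L, E, T (products)

Q = [L]³·[E]²·[T] / ([B₂]²·[XY₂]²) = (0.260)³·(0.0451)²·(0.00628) / ((6.19e-4)²·(7.31e-4)²) = 1.10e6
Q = 1.10e6 > K = 79300: net reverse reaction.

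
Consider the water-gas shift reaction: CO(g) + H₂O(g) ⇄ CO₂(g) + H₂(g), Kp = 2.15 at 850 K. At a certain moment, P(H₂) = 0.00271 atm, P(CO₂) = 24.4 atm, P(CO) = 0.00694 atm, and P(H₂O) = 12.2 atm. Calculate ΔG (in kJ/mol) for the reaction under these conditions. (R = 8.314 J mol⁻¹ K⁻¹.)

ΔG = -7.16 kJ/mol

Qp = P(CO₂)·P(H₂) / (P(CO)·P(H₂O)) = (24.4)·(0.00271) / ((0.00694)·(12.2)) = 0.781
ΔG = RT ln(Qp/Kp) = (8.314 J mol⁻¹ K⁻¹)(850 K) × ln(0.781/2.15)
   = (7.067 kJ/mol)(-1.013) = -7.16 kJ/mol
ΔG < 0, so the forward reaction is spontaneous (proceeds forward).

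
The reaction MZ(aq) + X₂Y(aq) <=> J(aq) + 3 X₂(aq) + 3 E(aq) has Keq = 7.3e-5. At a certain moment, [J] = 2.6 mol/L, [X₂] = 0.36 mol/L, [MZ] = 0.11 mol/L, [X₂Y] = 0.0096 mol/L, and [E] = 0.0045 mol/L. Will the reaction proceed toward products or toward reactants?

Q = [J]·[X₂]³·[E]³ / ([MZ]·[X₂Y]) = (2.6)·(0.36)³·(0.0045)³ / ((0.11)·(0.0096)) = 1.0e-5
Q = 1.0e-5 < Keq = 7.3e-5, so the forward reaction proceeds.

to the right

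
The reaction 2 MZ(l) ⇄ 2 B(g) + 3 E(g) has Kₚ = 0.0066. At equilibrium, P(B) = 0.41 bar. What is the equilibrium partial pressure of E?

(MZ is a pure liquid — omitted from Kₚ.)
At equilibrium, Kₚ = P(B)²·P(E)³ = 0.0066.
(0.41)²·(P(E))³ = 0.0066
P(E)³ = 0.0393 ⇒ P(E) = 0.34 bar

P(E) = 0.34 bar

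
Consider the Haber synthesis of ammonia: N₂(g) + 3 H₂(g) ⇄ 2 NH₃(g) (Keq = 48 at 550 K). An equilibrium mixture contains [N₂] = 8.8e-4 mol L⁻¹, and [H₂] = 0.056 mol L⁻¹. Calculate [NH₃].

[NH₃] = 0.0027 mol L⁻¹

At equilibrium, Keq = [NH₃]² / ([N₂]·[H₂]³) = 48.
([NH₃])² / ((8.8e-4)·(0.056)³) = 48
[NH₃]² = 7.42e-6 ⇒ [NH₃] = 0.0027 mol L⁻¹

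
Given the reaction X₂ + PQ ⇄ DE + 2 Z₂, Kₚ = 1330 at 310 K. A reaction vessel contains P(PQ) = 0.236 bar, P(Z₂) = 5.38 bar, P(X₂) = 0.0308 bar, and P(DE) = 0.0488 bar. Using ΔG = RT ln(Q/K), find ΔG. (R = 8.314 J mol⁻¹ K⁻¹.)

ΔG = -4.96 kJ/mol

Qₚ = P(DE)·P(Z₂)² / (P(X₂)·P(PQ)) = (0.0488)·(5.38)² / ((0.0308)·(0.236)) = 194
ΔG = RT ln(Qₚ/Kₚ) = (8.314 J mol⁻¹ K⁻¹)(310 K) × ln(194/1330)
   = (2.577 kJ/mol)(-1.925) = -4.96 kJ/mol
ΔG < 0, so the forward reaction is spontaneous (proceeds forward).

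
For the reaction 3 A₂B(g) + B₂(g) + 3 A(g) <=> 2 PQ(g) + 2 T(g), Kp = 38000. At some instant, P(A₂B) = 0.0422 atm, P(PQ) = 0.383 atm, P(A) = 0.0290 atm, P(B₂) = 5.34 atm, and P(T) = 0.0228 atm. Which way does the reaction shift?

Qp = P(PQ)²·P(T)² / (P(A₂B)³·P(B₂)·P(A)³) = (0.383)²·(0.0228)² / ((0.0422)³·(5.34)·(0.0290)³) = 7790
Qp = 7790 < Kp = 38000, so the forward reaction proceeds.

forward (toward products)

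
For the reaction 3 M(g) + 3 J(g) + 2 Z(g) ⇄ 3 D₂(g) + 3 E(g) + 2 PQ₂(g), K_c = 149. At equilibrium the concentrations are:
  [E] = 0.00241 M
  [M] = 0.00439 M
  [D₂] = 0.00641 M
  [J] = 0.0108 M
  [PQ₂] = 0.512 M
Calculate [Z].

[Z] = 0.00780 M

At equilibrium, K_c = [D₂]³·[E]³·[PQ₂]² / ([M]³·[J]³·[Z]²) = 149.
(0.00641)³·(0.00241)³·(0.512)² / ((0.00439)³·(0.0108)³·([Z])²) = 149
[Z]² = 6.09×10⁻⁵ ⇒ [Z] = 0.00780 M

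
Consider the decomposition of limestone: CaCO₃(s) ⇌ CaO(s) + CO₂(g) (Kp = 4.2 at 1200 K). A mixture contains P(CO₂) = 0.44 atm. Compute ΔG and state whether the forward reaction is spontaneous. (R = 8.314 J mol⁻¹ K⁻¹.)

(CaCO₃, CaO are pure solids — omitted from Qp.)
Qp = P(CO₂) = 0.440
ΔG = RT ln(Qp/Kp) = (8.314 J mol⁻¹ K⁻¹)(1200 K) × ln(0.440/4.2)
   = (9.977 kJ/mol)(-2.256) = -22.5 kJ/mol
ΔG < 0, so the forward reaction is spontaneous (proceeds forward).

ΔG = -22.5 kJ/mol; the forward reaction is spontaneous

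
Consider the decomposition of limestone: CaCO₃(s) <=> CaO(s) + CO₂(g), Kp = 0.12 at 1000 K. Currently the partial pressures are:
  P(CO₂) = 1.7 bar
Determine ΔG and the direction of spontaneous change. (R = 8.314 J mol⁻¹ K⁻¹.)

ΔG = 22.0 kJ/mol; the forward reaction is non-spontaneous

(CaCO₃, CaO are pure solids — omitted from Qp.)
Qp = P(CO₂) = 1.70
ΔG = RT ln(Qp/Kp) = (8.314 J mol⁻¹ K⁻¹)(1000 K) × ln(1.70/0.12)
   = (8.314 kJ/mol)(2.651) = 22.0 kJ/mol
ΔG > 0, so the forward reaction is non-spontaneous (proceeds in reverse).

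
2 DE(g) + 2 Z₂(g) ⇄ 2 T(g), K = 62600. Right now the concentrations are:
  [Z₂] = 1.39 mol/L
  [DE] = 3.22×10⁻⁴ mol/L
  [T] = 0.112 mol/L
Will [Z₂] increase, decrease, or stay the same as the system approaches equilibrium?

Q = [T]² / ([DE]²·[Z₂]²) = (0.112)² / ((3.22×10⁻⁴)²·(1.39)²) = 62600
Q = 62600 = K; the system is at equilibrium.

stay the same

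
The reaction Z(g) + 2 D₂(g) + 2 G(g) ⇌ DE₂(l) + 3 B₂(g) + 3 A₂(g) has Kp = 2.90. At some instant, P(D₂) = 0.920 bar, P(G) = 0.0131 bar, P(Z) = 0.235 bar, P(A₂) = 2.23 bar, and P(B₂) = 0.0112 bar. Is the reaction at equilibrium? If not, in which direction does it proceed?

(DE₂ is a pure liquid — omitted from Qp.)
Qp = P(B₂)³·P(A₂)³ / (P(Z)·P(D₂)²·P(G)²) = (0.0112)³·(2.23)³ / ((0.235)·(0.920)²·(0.0131)²) = 0.456
Qp = 0.456 < Kp = 2.90, so the forward reaction proceeds.

to the right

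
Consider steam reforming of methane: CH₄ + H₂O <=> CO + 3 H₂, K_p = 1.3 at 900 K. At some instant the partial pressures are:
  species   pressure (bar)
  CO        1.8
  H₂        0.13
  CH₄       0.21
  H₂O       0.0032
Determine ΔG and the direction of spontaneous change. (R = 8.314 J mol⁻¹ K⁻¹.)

Q_p = P(CO)·P(H₂)³ / (P(CH₄)·P(H₂O)) = (1.8)·(0.13)³ / ((0.21)·(0.0032)) = 5.88
ΔG = RT ln(Q_p/K_p) = (8.314 J mol⁻¹ K⁻¹)(900 K) × ln(5.88/1.3)
   = (7.483 kJ/mol)(1.509) = 11.3 kJ/mol
ΔG > 0, so the forward reaction is non-spontaneous (proceeds in reverse).

ΔG = 11.3 kJ/mol; the forward reaction is non-spontaneous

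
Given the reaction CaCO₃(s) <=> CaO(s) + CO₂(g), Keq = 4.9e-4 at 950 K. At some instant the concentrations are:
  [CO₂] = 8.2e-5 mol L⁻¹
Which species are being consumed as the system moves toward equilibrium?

(CaCO₃, CaO are pure solids — omitted from Q.)
Q = [CO₂] = 8.2e-5
Q = 8.2e-5 < Keq = 4.9e-4: net forward reaction.

CaCO₃ (reactants)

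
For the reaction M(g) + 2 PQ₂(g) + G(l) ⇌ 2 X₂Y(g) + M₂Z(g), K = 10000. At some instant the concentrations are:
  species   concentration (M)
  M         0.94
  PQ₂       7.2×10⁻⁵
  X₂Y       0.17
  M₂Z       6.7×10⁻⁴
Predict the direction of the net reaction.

toward products

(G is a pure liquid — omitted from Q.)
Q = [X₂Y]²·[M₂Z] / ([M]·[PQ₂]²) = (0.17)²·(6.7×10⁻⁴) / ((0.94)·(7.2×10⁻⁵)²) = 4000
Q = 4000 < K = 10000, so the forward reaction proceeds.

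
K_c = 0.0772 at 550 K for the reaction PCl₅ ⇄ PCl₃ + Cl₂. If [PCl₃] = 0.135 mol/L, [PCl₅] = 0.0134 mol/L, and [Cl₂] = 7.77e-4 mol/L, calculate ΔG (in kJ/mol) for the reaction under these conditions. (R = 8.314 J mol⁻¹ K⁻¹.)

ΔG = -10.5 kJ/mol

Q_c = [PCl₃]·[Cl₂] / [PCl₅] = (0.135)·(7.77e-4) / (0.0134) = 0.00783
ΔG = RT ln(Q_c/K_c) = (8.314 J mol⁻¹ K⁻¹)(550 K) × ln(0.00783/0.0772)
   = (4.573 kJ/mol)(-2.288) = -10.5 kJ/mol
ΔG < 0, so the forward reaction is spontaneous (proceeds forward).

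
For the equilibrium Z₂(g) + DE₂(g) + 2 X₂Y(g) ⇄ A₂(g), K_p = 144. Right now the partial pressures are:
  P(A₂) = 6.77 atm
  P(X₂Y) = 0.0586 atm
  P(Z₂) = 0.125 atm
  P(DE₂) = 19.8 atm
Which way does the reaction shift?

in the reverse direction

Q_p = P(A₂) / (P(Z₂)·P(DE₂)·P(X₂Y)²) = (6.77) / ((0.125)·(19.8)·(0.0586)²) = 797
Q_p = 797 > K_p = 144, so the reverse reaction proceeds.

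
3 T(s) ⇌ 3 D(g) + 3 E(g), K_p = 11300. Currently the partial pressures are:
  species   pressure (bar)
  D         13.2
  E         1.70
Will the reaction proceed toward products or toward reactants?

(T is a pure solid — omitted from Q_p.)
Q_p = P(D)³·P(E)³ = (13.2)³·(1.70)³ = 11300
Q_p = 11300 = K_p, so the system is already at equilibrium.

at equilibrium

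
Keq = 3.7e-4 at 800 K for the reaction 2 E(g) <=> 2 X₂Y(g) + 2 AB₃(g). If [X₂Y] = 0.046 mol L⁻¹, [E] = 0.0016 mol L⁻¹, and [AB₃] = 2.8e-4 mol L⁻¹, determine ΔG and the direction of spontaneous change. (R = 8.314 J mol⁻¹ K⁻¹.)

ΔG = -11.6 kJ/mol; the forward reaction is spontaneous

Q = [X₂Y]²·[AB₃]² / [E]² = (0.046)²·(2.8e-4)² / (0.0016)² = 6.48e-5
ΔG = RT ln(Q/Keq) = (8.314 J mol⁻¹ K⁻¹)(800 K) × ln(6.48e-5/3.7e-4)
   = (6.651 kJ/mol)(-1.742) = -11.6 kJ/mol
ΔG < 0, so the forward reaction is spontaneous (proceeds forward).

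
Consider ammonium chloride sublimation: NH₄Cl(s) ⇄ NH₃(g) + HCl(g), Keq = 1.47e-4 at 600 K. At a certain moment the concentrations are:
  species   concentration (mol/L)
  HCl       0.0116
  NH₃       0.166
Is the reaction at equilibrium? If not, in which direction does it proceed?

(NH₄Cl is a pure solid — omitted from Q.)
Q = [NH₃]·[HCl] = (0.166)·(0.0116) = 0.00193
Q = 0.00193 > Keq = 1.47e-4, so the reverse reaction proceeds.

in the reverse direction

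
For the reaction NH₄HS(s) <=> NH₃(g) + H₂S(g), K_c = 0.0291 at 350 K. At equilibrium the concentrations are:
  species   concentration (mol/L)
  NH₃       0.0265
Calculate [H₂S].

[H₂S] = 1.10 mol/L

(NH₄HS is a pure solid — omitted from K_c.)
At equilibrium, K_c = [NH₃]·[H₂S] = 0.0291.
(0.0265)·([H₂S]) = 0.0291
[H₂S] = 1.10 mol/L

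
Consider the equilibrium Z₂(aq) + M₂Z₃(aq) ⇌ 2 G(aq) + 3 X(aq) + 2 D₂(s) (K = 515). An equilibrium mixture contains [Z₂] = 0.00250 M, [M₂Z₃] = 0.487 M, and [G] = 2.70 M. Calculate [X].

(D₂ is a pure solid — omitted from K.)
At equilibrium, K = [G]²·[X]³ / ([Z₂]·[M₂Z₃]) = 515.
(2.70)²·([X])³ / ((0.00250)·(0.487)) = 515
[X]³ = 0.0860 ⇒ [X] = 0.441 M

[X] = 0.441 M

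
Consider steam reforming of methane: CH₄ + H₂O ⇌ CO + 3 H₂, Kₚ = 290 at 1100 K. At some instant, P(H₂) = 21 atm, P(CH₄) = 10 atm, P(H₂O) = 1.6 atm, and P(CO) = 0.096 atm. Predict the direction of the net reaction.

to the right

Qₚ = P(CO)·P(H₂)³ / (P(CH₄)·P(H₂O)) = (0.096)·(21)³ / ((10)·(1.6)) = 56
Qₚ = 56 < Kₚ = 290, so the forward reaction proceeds.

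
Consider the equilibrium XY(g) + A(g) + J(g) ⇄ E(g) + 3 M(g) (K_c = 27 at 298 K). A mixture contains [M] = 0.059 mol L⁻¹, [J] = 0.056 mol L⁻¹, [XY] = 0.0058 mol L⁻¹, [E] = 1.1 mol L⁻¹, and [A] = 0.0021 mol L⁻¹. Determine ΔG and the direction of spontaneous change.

Q_c = [E]·[M]³ / ([XY]·[A]·[J]) = (1.1)·(0.059)³ / ((0.0058)·(0.0021)·(0.056)) = 331
ΔG = RT ln(Q_c/K_c) = (8.314 J mol⁻¹ K⁻¹)(298 K) × ln(331/27)
   = (2.478 kJ/mol)(2.506) = 6.21 kJ/mol
ΔG > 0, so the forward reaction is non-spontaneous (proceeds in reverse).

ΔG = 6.21 kJ/mol; the forward reaction is non-spontaneous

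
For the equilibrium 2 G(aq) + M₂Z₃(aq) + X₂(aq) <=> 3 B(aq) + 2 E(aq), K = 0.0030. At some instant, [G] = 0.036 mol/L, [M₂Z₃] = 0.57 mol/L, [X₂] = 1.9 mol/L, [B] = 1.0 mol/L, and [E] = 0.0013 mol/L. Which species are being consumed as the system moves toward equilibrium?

G, M₂Z₃, X₂ (reactants)

Q = [B]³·[E]² / ([G]²·[M₂Z₃]·[X₂]) = (1.0)³·(0.0013)² / ((0.036)²·(0.57)·(1.9)) = 0.0012
Q = 0.0012 < K = 0.0030: net forward reaction.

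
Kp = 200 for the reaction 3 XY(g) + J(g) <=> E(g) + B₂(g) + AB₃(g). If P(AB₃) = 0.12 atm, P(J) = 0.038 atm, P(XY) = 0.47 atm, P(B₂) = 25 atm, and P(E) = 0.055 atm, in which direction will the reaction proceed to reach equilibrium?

Qp = P(E)·P(B₂)·P(AB₃) / (P(XY)³·P(J)) = (0.055)·(25)·(0.12) / ((0.47)³·(0.038)) = 42
Qp = 42 < Kp = 200, so the forward reaction proceeds.

to the right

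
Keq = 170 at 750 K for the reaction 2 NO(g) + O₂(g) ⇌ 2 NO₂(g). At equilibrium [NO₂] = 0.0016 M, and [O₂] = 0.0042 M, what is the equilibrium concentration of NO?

[NO] = 0.0019 M

At equilibrium, Keq = [NO₂]² / ([NO]²·[O₂]) = 170.
(0.0016)² / (([NO])²·(0.0042)) = 170
[NO]² = 3.59×10⁻⁶ ⇒ [NO] = 0.0019 M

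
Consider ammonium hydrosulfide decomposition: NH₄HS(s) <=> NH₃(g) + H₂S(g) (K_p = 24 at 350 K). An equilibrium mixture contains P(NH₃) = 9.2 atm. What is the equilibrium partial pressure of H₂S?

P(H₂S) = 2.6 atm

(NH₄HS is a pure solid — omitted from K_p.)
At equilibrium, K_p = P(NH₃)·P(H₂S) = 24.
(9.2)·(P(H₂S)) = 24
P(H₂S) = 2.61 = 2.6 atm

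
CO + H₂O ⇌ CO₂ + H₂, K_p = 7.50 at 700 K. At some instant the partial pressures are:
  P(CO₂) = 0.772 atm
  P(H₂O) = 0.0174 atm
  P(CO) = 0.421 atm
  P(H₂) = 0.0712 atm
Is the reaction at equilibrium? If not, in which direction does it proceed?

Q_p = P(CO₂)·P(H₂) / (P(CO)·P(H₂O)) = (0.772)·(0.0712) / ((0.421)·(0.0174)) = 7.50
Q_p = 7.50 = K_p, so the system is already at equilibrium.

neither direction; the system is at equilibrium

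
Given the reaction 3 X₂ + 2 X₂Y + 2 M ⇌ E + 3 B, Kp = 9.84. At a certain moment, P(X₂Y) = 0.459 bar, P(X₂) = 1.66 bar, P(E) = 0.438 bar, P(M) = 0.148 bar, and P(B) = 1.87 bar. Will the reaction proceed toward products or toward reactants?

Qp = P(E)·P(B)³ / (P(X₂)³·P(X₂Y)²·P(M)²) = (0.438)·(1.87)³ / ((1.66)³·(0.459)²·(0.148)²) = 136
Qp = 136 > Kp = 9.84, so the reverse reaction proceeds.

reverse (toward reactants)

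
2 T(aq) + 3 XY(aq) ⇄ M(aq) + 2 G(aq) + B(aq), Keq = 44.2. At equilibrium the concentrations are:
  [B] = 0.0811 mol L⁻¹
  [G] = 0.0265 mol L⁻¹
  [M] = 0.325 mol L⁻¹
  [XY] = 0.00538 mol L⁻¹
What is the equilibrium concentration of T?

At equilibrium, Keq = [M]·[G]²·[B] / ([T]²·[XY]³) = 44.2.
(0.325)·(0.0265)²·(0.0811) / (([T])²·(0.00538)³) = 44.2
[T]² = 2.69 ⇒ [T] = 1.64 mol L⁻¹

[T] = 1.64 mol L⁻¹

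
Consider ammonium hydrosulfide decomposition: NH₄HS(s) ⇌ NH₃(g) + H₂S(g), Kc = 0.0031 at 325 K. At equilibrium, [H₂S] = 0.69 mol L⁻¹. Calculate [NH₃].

(NH₄HS is a pure solid — omitted from Kc.)
At equilibrium, Kc = [NH₃]·[H₂S] = 0.0031.
([NH₃])·(0.69) = 0.0031
[NH₃] = 0.00449 = 0.0045 mol L⁻¹

[NH₃] = 0.0045 mol L⁻¹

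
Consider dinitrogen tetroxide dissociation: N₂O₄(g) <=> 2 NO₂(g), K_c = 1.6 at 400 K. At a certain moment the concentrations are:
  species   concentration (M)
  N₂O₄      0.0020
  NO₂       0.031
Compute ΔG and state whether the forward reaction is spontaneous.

ΔG = -4.00 kJ/mol; the forward reaction is spontaneous

Q_c = [NO₂]² / [N₂O₄] = (0.031)² / (0.0020) = 0.481
ΔG = RT ln(Q_c/K_c) = (8.314 J mol⁻¹ K⁻¹)(400 K) × ln(0.481/1.6)
   = (3.326 kJ/mol)(-1.202) = -4.00 kJ/mol
ΔG < 0, so the forward reaction is spontaneous (proceeds forward).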